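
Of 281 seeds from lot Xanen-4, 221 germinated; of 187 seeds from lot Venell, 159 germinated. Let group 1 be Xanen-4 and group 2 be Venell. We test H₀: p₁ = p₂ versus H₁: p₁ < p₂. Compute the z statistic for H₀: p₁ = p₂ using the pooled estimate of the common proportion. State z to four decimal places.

z = -1.7299

p̂₁ = 221/281 = 0.786477, p̂₂ = 159/187 = 0.850267.
Pooled p̂ = (221+159)/(281+187) = 380/468 = 0.811966.
SE = √(p̂(1−p̂)(1/n₁+1/n₂)) = √(0.811966·0.188034·0.00890631) = √(0.00135979) = 0.036875.
z = (0.786477 − 0.850267)/0.036875 = -0.063790/0.036875 = -1.7299.
p-value = P(Z < -1.730) ≈ 0.0418.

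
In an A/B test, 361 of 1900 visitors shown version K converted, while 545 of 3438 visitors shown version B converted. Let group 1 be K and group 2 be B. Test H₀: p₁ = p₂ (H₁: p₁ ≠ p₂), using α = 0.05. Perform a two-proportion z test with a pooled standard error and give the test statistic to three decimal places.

z = 2.933

p̂₁ = 361/1900 ≈ 0.190000, p̂₂ = 545/3438 ≈ 0.158522.
Pooled p̂ = (361+545)/(1900+3438) = 906/5338 = 0.169726.
SE = √(0.140919 × 0.000817183) = 0.010731.
z = (0.190000 − 0.158522)/0.010731 = 0.031478/0.010731 = 2.933.
Two-sided p-value ≈ 2·Φ(−2.933) = 0.0034. With α = 0.05, reject H₀.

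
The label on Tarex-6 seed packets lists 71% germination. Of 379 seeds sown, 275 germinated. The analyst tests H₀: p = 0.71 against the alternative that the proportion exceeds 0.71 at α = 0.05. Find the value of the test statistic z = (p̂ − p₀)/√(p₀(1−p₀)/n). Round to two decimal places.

p̂ = 275/379 = 0.7256.
Under H₀, SE = √(0.71·0.29/379) = √(0.000543272) = 0.0233.
z = (0.7256 − 0.71)/0.0233 = 0.0156/0.0233 = 0.67.
p-value = P(Z > 0.669) ≈ 0.2517; since p > α = 0.05, fail to reject H₀.

z = 0.67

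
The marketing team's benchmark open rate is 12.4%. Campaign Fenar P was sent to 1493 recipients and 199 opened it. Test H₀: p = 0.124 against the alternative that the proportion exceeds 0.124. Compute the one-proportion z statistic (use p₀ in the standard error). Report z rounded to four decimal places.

p̂ = 199/1493 = 0.133289.
Under H₀, SE = √(0.124·0.876/1493) = √(7.27555e-05) = 0.008530.
z = (0.133289 − 0.124)/0.008530 = 0.009289/0.008530 = 1.0890.
p-value = P(Z > 1.089) ≈ 0.1381.

z = 1.0890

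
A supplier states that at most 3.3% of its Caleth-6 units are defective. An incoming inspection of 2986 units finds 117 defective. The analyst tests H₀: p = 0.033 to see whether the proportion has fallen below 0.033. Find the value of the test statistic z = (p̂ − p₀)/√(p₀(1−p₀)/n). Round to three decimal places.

z = 1.891

p̂ = 117/2986 ≈ 0.039183.
Standard error under H₀: √(0.033×0.967/2986) = 0.003269.
z = (0.039183 − 0.033)/0.003269 = 0.006183/0.003269 = 1.891.
p-value = P(Z < 1.891) ≈ 0.9707.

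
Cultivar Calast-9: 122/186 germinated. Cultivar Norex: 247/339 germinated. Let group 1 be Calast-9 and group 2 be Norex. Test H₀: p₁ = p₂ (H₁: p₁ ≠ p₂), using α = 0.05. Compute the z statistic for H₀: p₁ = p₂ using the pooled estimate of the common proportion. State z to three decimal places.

z = -1.743

p̂₁ = 122/186 = 0.65591, p̂₂ = 247/339 = 0.72861.
Pooled p̂ = (122+247)/(186+339) = 369/525 = 0.70286.
SE = √(0.208849 × 0.0083262) = 0.04170.
z = (0.65591 − 0.72861)/0.04170 = -0.07270/0.04170 = -1.743.
p-value = 2·P(Z > 1.743) ≈ 0.0813. With α = 0.05, fail to reject H₀.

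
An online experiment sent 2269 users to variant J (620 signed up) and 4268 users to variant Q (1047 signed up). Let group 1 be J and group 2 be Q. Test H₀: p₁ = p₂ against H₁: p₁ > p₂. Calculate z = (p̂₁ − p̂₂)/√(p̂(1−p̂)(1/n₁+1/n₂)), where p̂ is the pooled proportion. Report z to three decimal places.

p̂₁ = 620/2269 ≈ 0.273248, p̂₂ = 1047/4268 ≈ 0.245314.
Pooled p̂ = (620+1047)/(2269+4268) = 1667/6537 = 0.255010.
SE = √(0.18998 × 0.000675025) = 0.011324.
z = (0.273248 − 0.245314)/0.011324 = 0.027934/0.011324 = 2.467.
p-value = P(Z > 2.467) ≈ 0.0068.

z = 2.467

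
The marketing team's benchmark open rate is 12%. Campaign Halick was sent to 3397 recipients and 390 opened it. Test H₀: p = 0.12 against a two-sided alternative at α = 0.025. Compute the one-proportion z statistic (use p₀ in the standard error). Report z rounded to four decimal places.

p̂ = 390/3397 ≈ 0.1148072.
Under H₀, SE = √(0.12·0.88/3397) = √(3.10863e-05) = 0.0055755.
z = (0.1148072 − 0.12)/0.0055755 = -0.0051928/0.0055755 = -0.9314.
Two-sided p-value ≈ 2·Φ(−0.931) = 0.3517, so at α = 0.025 we fail to reject H₀.

z = -0.9314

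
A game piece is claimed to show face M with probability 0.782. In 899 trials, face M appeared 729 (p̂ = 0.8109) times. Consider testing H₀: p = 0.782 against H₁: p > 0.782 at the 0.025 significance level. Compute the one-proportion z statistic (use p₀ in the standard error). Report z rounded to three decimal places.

z = 2.099

p̂ = 729/899 ≈ 0.81090.
SE = √(p₀(1−p₀)/n) = √(0.17048/899) = 0.01377.
z = (0.81090 − 0.782)/0.01377 = 0.02890/0.01377 = 2.099.
p-value = P(Z > 2.099) ≈ 0.0179, so at α = 0.025 we reject H₀.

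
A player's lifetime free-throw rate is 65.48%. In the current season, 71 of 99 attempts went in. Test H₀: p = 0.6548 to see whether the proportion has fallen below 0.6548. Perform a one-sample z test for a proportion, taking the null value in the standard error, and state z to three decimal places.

z = 1.305

p̂ = 71/99 = 0.71717.
Standard error under H₀: √(0.6548×0.3452/99) = 0.04778.
z = (0.71717 − 0.6548)/0.04778 = 0.06237/0.04778 = 1.305.
p-value = P(Z < 1.305) ≈ 0.9041.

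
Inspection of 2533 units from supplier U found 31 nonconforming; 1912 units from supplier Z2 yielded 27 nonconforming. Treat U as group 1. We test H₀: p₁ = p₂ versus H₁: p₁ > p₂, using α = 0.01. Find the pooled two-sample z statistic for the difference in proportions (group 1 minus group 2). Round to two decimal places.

z = -0.55

p̂₁ = 31/2533 ≈ 0.01224, p̂₂ = 27/1912 ≈ 0.01412.
Pooled p̂ = (31+27)/(2533+1912) = 58/4445 = 0.01305.
SE = √(0.0128781 × 0.000917801) = 0.00344.
z = (0.01224 − 0.01412)/0.00344 = -0.00188/0.00344 = -0.55.
p-value = P(Z > -0.548) ≈ 0.7080, so at α = 0.01 we fail to reject H₀.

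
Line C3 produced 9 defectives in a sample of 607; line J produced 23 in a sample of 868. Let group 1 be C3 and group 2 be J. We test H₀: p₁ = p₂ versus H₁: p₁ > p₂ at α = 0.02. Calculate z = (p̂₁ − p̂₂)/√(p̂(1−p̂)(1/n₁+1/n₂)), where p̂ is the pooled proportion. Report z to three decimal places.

p̂₁ = 9/607 = 0.01483, p̂₂ = 23/868 = 0.02650.
Pooled p̂ = (9+23)/(607+868) = 32/1475 = 0.02169.
SE = √(0.0212242 × 0.00279952) = 0.00771.
z = (0.01483 − 0.02650)/0.00771 = -0.01167/0.00771 = -1.514.
p-value = P(Z > -1.514) ≈ 0.9350; since p > α = 0.02, fail to reject H₀.

z = -1.514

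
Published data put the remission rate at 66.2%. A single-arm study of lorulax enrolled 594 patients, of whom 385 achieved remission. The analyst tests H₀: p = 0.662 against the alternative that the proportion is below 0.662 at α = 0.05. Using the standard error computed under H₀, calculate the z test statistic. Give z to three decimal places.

p̂ = 385/594 ≈ 0.64815.
Standard error under H₀: √(0.662×0.338/594) = 0.01941.
z = (0.64815 − 0.662)/0.01941 = -0.01385/0.01941 = -0.714.
p-value = P(Z < -0.714) ≈ 0.2377. With α = 0.05, fail to reject H₀.

z = -0.714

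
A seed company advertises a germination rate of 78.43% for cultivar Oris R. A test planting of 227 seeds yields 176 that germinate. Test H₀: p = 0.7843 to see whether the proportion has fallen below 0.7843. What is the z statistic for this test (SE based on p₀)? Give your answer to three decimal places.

p̂ = 176/227 = 0.77533.
Under H₀, SE = √(0.7843·0.2157/227) = √(0.000745258) = 0.02730.
z = (0.77533 − 0.7843)/0.02730 = -0.00897/0.02730 = -0.329.

z = -0.329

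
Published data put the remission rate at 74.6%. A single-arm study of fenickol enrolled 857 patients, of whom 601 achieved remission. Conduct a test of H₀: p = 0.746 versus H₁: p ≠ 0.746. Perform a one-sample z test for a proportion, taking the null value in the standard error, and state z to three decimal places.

p̂ = 601/857 ≈ 0.70128.
Standard error under H₀: √(0.746×0.254/857) = 0.01487.
z = (0.70128 − 0.746)/0.01487 = -0.04472/0.01487 = -3.007.

z = -3.007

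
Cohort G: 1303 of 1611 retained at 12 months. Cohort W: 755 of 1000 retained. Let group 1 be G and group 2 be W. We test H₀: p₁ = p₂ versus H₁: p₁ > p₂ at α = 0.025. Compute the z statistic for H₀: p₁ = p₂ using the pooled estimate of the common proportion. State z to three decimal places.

p̂₁ = 1303/1611 ≈ 0.808814, p̂₂ = 755/1000 ≈ 0.755000.
Pooled p̂ = (1303+755)/(1611+1000) = 2058/2611 = 0.788204.
SE = √(0.166939 × 0.00162073) = 0.016449.
z = (0.808814 − 0.755000)/0.016449 = 0.053814/0.016449 = 3.272.
p-value = P(Z > 3.272) ≈ 0.0005; since p < α = 0.025, reject H₀.

z = 3.272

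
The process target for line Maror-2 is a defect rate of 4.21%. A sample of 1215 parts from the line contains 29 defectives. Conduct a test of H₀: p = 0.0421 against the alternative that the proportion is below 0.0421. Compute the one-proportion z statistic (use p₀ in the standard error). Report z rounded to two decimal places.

p̂ = 29/1215 ≈ 0.02387.
Under H₀, SE = √(0.0421·0.9579/1215) = √(3.31914e-05) = 0.00576.
z = (0.02387 − 0.0421)/0.00576 = -0.01823/0.00576 = -3.16.

z = -3.16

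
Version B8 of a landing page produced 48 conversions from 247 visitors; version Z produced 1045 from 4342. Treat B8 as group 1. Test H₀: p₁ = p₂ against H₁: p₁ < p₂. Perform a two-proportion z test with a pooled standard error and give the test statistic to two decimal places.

p̂₁ = 48/247 ≈ 0.1943, p̂₂ = 1045/4342 ≈ 0.2407.
Pooled p̂ = (48+1045)/(247+4342) = 1093/4589 = 0.2382.
SE = √(0.181449 × 0.00427889) = 0.0279.
z = (0.1943 − 0.2407)/0.0279 = -0.0464/0.0279 = -1.66.
p-value = P(Z < -1.663) ≈ 0.0481.

z = -1.66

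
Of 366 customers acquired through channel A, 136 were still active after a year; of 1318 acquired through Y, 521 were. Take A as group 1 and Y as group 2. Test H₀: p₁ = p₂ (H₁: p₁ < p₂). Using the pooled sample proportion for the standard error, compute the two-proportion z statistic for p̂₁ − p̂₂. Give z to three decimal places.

p̂₁ = 136/366 ≈ 0.37158, p̂₂ = 521/1318 ≈ 0.39530.
Pooled p̂ = (136+521)/(366+1318) = 657/1684 = 0.39014.
SE = √(p̂(1−p̂)(1/n₁+1/n₂)) = √(0.39014·0.60986·0.00349097) = √(0.00083061) = 0.02882.
z = (0.37158 − 0.39530)/0.02882 = -0.02372/0.02882 = -0.823.
p-value = P(Z < -0.823) ≈ 0.2053.

z = -0.823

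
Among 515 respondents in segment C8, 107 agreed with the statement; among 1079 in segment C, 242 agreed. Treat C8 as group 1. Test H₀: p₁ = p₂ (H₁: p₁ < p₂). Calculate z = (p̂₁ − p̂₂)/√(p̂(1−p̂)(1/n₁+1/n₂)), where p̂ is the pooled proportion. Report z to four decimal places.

z = -0.7456

p̂₁ = 107/515 ≈ 0.2077670, p̂₂ = 242/1079 ≈ 0.2242817.
Pooled p̂ = (107+242)/(515+1079) = 349/1594 = 0.2189460.
SE = √(0.171009 × 0.00286853) = 0.0221482.
z = (0.2077670 − 0.2242817)/0.0221482 = -0.0165147/0.0221482 = -0.7456.
p-value = P(Z < -0.746) ≈ 0.2279.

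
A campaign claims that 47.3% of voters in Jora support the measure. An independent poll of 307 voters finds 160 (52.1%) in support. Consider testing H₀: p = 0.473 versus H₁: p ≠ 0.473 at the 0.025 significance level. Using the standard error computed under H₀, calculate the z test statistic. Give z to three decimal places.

p̂ = 160/307 ≈ 0.52117.
Under H₀, SE = √(0.473·0.527/307) = √(0.000811958) = 0.02849.
z = (0.52117 − 0.473)/0.02849 = 0.04817/0.02849 = 1.691.
Two-sided p-value ≈ 2·Φ(−1.691) = 0.0909. With α = 0.025, fail to reject H₀.

z = 1.691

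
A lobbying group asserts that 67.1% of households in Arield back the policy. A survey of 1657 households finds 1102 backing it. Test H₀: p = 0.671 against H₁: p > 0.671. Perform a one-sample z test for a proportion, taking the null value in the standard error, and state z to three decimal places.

p̂ = 1102/1657 = 0.66506.
Under H₀, SE = √(0.671·0.329/1657) = √(0.000133228) = 0.01154.
z = (0.66506 − 0.671)/0.01154 = -0.00594/0.01154 = -0.515.

z = -0.515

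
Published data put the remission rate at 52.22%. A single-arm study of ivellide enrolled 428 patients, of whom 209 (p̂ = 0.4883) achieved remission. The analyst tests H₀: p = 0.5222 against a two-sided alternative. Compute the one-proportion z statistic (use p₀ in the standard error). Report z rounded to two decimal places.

z = -1.40

p̂ = 209/428 ≈ 0.48832.
Under H₀, SE = √(0.5222·0.4778/428) = √(0.000582961) = 0.02414.
z = (0.48832 − 0.5222)/0.02414 = -0.03388/0.02414 = -1.40.
Two-sided p-value ≈ 2·Φ(−1.403) = 0.1605.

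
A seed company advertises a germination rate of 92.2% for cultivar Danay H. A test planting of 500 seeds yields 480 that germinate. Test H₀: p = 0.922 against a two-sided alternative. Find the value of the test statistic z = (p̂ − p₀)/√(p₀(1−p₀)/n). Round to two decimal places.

z = 3.17

p̂ = 480/500 = 0.9600.
Under H₀, SE = √(0.922·0.078/500) = √(0.000143832) = 0.0120.
z = (0.9600 − 0.922)/0.0120 = 0.0380/0.0120 = 3.17.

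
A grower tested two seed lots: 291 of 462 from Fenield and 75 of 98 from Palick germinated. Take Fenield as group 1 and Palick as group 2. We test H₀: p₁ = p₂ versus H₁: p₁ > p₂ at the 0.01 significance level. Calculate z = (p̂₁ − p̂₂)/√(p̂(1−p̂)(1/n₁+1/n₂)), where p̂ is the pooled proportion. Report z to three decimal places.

z = -2.559

p̂₁ = 291/462 = 0.62987, p̂₂ = 75/98 = 0.76531.
Pooled p̂ = (291+75)/(462+98) = 366/560 = 0.65357.
SE = √(p̂(1−p̂)(1/n₁+1/n₂)) = √(0.65357·0.34643·0.0123686) = √(0.00280044) = 0.05292.
z = (0.62987 − 0.76531)/0.05292 = -0.13544/0.05292 = -2.559.
p-value = P(Z > -2.559) ≈ 0.9948. With α = 0.01, fail to reject H₀.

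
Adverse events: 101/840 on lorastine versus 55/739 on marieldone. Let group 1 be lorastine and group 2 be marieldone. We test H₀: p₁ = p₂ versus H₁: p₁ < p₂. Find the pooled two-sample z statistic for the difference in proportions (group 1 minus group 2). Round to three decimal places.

p̂₁ = 101/840 = 0.120238, p̂₂ = 55/739 = 0.074425.
Pooled p̂ = (101+55)/(840+739) = 156/1579 = 0.098797.
SE = √(p̂(1−p̂)(1/n₁+1/n₂)) = √(0.098797·0.901203·0.00254366) = √(0.000226477) = 0.015049.
z = (0.120238 − 0.074425)/0.015049 = 0.045813/0.015049 = 3.044.
p-value = P(Z < 3.044) ≈ 0.9988.

z = 3.044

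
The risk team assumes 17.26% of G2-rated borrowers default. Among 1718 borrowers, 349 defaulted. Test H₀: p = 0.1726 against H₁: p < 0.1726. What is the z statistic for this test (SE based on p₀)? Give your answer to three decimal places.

p̂ = 349/1718 ≈ 0.203143.
Under H₀, SE = √(0.1726·0.8274/1718) = √(8.31253e-05) = 0.009117.
z = (0.203143 − 0.1726)/0.009117 = 0.030543/0.009117 = 3.350.
p-value = P(Z < 3.350) ≈ 0.9996.

z = 3.350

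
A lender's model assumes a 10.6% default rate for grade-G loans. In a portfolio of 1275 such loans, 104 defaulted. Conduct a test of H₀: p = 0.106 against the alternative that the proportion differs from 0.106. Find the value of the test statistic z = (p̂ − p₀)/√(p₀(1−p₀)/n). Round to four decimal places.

z = -2.8339

p̂ = 104/1275 ≈ 0.081569.
Standard error under H₀: √(0.106×0.894/1275) = 0.008621.
z = (0.081569 − 0.106)/0.008621 = -0.024431/0.008621 = -2.8339.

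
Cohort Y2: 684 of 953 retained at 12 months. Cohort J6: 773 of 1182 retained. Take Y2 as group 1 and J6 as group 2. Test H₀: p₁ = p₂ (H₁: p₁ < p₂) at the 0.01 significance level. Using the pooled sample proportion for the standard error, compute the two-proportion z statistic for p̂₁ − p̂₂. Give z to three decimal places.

p̂₁ = 684/953 = 0.717733, p̂₂ = 773/1182 = 0.653976.
Pooled p̂ = (684+773)/(953+1182) = 1457/2135 = 0.682436.
SE = √(p̂(1−p̂)(1/n₁+1/n₂)) = √(0.682436·0.317564·0.00189534) = √(0.000410753) = 0.020267.
z = (0.717733 − 0.653976)/0.020267 = 0.063757/0.020267 = 3.146.
p-value = P(Z < 3.146) ≈ 0.9992, so at α = 0.01 we fail to reject H₀.

z = 3.146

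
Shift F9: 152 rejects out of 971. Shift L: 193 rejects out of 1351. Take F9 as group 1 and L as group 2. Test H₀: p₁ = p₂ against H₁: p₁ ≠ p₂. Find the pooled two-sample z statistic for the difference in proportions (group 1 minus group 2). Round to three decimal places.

z = 0.914

p̂₁ = 152/971 = 0.15654, p̂₂ = 193/1351 = 0.14286.
Pooled p̂ = (152+193)/(971+1351) = 345/2322 = 0.14858.
SE = √(p̂(1−p̂)(1/n₁+1/n₂)) = √(0.14858·0.85142·0.00177006) = √(0.000223918) = 0.01496.
z = (0.15654 − 0.14286)/0.01496 = 0.01368/0.01496 = 0.914.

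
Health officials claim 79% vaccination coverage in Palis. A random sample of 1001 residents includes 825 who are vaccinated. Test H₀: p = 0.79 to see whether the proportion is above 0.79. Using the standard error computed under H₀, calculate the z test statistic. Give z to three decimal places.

p̂ = 825/1001 = 0.824176.
Under H₀, SE = √(0.79·0.21/1001) = √(0.000165734) = 0.012874.
z = (0.824176 − 0.79)/0.012874 = 0.034176/0.012874 = 2.655.

z = 2.655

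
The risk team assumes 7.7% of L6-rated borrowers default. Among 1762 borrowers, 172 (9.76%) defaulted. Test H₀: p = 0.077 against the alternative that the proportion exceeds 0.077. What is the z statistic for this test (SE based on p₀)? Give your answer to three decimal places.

p̂ = 172/1762 ≈ 0.097616.
Standard error under H₀: √(0.077×0.923/1762) = 0.006351.
z = (0.097616 − 0.077)/0.006351 = 0.020616/0.006351 = 3.246.

z = 3.246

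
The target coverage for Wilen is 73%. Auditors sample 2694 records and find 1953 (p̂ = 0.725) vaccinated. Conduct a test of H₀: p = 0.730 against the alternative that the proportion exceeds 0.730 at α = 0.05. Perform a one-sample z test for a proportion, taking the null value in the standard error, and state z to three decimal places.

p̂ = 1953/2694 ≈ 0.724944.
Under H₀, SE = √(0.73·0.27/2694) = √(7.31626e-05) = 0.008554.
z = (0.724944 − 0.73)/0.008554 = -0.005056/0.008554 = -0.591.
p-value = P(Z > -0.591) ≈ 0.7228, so at α = 0.05 we fail to reject H₀.

z = -0.591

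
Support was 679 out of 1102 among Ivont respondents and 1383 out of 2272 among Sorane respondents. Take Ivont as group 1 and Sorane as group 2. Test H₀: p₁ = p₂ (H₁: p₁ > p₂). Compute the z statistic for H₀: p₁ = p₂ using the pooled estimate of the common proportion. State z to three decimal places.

p̂₁ = 679/1102 = 0.61615, p̂₂ = 1383/2272 = 0.60871.
Pooled p̂ = (679+1383)/(1102+2272) = 2062/3374 = 0.61114.
SE = √(p̂(1−p̂)(1/n₁+1/n₂)) = √(0.61114·0.38886·0.00134758) = √(0.000320249) = 0.01790.
z = (0.61615 − 0.60871)/0.01790 = 0.00744/0.01790 = 0.416.
p-value = P(Z > 0.416) ≈ 0.3388.

z = 0.416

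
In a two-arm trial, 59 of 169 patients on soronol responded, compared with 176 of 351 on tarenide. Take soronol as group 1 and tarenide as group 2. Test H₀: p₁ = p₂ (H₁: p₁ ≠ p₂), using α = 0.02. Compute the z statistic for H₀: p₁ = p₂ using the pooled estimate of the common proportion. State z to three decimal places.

p̂₁ = 59/169 = 0.349112, p̂₂ = 176/351 = 0.501425.
Pooled p̂ = (59+176)/(169+351) = 235/520 = 0.451923.
SE = √(p̂(1−p̂)(1/n₁+1/n₂)) = √(0.451923·0.548077·0.00876616) = √(0.00217128) = 0.046597.
z = (0.349112 − 0.501425)/0.046597 = -0.152313/0.046597 = -3.269.
p-value = 2·P(Z > 3.269) ≈ 0.0011; since p < α = 0.02, reject H₀.

z = -3.269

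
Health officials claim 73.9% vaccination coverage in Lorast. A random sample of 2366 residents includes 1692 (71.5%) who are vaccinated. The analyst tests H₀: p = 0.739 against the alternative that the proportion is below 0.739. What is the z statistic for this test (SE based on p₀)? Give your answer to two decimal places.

z = -2.64

p̂ = 1692/2366 ≈ 0.71513.
Standard error under H₀: √(0.739×0.261/2366) = 0.00903.
z = (0.71513 − 0.739)/0.00903 = -0.02387/0.00903 = -2.64.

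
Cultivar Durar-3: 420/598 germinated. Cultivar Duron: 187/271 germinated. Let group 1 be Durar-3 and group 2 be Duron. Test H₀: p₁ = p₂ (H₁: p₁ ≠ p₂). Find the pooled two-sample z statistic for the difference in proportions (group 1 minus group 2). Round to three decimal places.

p̂₁ = 420/598 = 0.70234, p̂₂ = 187/271 = 0.69004.
Pooled p̂ = (420+187)/(598+271) = 607/869 = 0.69850.
SE = √(p̂(1−p̂)(1/n₁+1/n₂)) = √(0.69850·0.30150·0.00536228) = √(0.00112928) = 0.03360.
z = (0.70234 − 0.69004)/0.03360 = 0.01230/0.03360 = 0.366.
p-value = 2·P(Z > 0.366) ≈ 0.7143.

z = 0.366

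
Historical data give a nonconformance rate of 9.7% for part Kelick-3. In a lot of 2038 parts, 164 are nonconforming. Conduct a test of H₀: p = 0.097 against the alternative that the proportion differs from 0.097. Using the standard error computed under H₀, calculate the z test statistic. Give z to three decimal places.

p̂ = 164/2038 = 0.080471.
Under H₀, SE = √(0.097·0.903/2038) = √(4.29789e-05) = 0.006556.
z = (0.080471 − 0.097)/0.006556 = -0.016529/0.006556 = -2.521.
Two-sided p-value ≈ 2·Φ(−2.521) = 0.0117.

z = -2.521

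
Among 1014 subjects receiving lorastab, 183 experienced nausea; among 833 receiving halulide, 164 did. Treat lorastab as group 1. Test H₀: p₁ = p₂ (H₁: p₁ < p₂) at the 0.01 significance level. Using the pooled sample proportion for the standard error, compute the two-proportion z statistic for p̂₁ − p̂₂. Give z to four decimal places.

p̂₁ = 183/1014 = 0.180473, p̂₂ = 164/833 = 0.196879.
Pooled p̂ = (183+164)/(1014+833) = 347/1847 = 0.187872.
SE = √(0.152576 × 0.00218667) = 0.018266.
z = (0.180473 − 0.196879)/0.018266 = -0.016406/0.018266 = -0.8982.
p-value = P(Z < -0.898) ≈ 0.1846. With α = 0.01, fail to reject H₀.

z = -0.8982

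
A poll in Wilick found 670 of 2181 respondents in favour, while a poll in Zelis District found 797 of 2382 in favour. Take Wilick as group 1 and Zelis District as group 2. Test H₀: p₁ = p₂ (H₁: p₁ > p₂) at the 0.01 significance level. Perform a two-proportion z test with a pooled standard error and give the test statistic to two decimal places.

z = -1.98

p̂₁ = 670/2181 ≈ 0.30720, p̂₂ = 797/2382 ≈ 0.33459.
Pooled p̂ = (670+797)/(2181+2382) = 1467/4563 = 0.32150.
SE = √(p̂(1−p̂)(1/n₁+1/n₂)) = √(0.32150·0.67850·0.000878321) = √(0.000191595) = 0.01384.
z = (0.30720 − 0.33459)/0.01384 = -0.02739/0.01384 = -1.98.
p-value = P(Z > -1.979) ≈ 0.9761. With α = 0.01, fail to reject H₀.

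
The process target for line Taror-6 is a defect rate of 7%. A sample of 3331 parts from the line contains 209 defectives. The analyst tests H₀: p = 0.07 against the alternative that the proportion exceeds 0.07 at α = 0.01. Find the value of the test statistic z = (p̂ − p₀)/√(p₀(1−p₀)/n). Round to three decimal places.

z = -1.641

p̂ = 209/3331 = 0.062744.
SE = √(p₀(1−p₀)/n) = √(0.0651/3331) = 0.004421.
z = (0.062744 − 0.07)/0.004421 = -0.007256/0.004421 = -1.641.
p-value = P(Z > -1.641) ≈ 0.9496, so at α = 0.01 we fail to reject H₀.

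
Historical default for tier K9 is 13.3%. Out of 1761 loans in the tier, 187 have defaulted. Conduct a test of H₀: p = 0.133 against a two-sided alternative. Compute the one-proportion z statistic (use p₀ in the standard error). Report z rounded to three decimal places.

p̂ = 187/1761 ≈ 0.106190.
Standard error under H₀: √(0.133×0.867/1761) = 0.008092.
z = (0.106190 − 0.133)/0.008092 = -0.026810/0.008092 = -3.313.
Two-sided p-value ≈ 2·Φ(−3.313) = 0.0009.

z = -3.313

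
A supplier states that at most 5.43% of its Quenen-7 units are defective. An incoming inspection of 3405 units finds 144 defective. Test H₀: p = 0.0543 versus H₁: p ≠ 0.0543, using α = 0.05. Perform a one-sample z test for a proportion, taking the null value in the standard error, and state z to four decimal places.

p̂ = 144/3405 = 0.0422907.
SE = √(p₀(1−p₀)/n) = √(0.051352/3405) = 0.0038835.
z = (0.0422907 − 0.0543)/0.0038835 = -0.0120093/0.0038835 = -3.0924.
p-value = 2·P(Z > 3.092) ≈ 0.0020, so at α = 0.05 we reject H₀.

z = -3.0924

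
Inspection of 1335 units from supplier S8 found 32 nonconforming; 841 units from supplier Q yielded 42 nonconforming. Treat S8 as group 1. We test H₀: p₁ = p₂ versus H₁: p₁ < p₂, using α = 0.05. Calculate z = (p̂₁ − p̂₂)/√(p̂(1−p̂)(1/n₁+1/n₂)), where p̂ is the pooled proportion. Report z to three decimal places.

p̂₁ = 32/1335 ≈ 0.023970, p̂₂ = 42/841 ≈ 0.049941.
Pooled p̂ = (32+42)/(1335+841) = 74/2176 = 0.034007.
SE = √(p̂(1−p̂)(1/n₁+1/n₂)) = √(0.034007·0.965993·0.00193812) = √(6.3669e-05) = 0.007979.
z = (0.023970 − 0.049941)/0.007979 = -0.025971/0.007979 = -3.255.
p-value = P(Z < -3.255) ≈ 0.0006; since p < α = 0.05, reject H₀.

z = -3.255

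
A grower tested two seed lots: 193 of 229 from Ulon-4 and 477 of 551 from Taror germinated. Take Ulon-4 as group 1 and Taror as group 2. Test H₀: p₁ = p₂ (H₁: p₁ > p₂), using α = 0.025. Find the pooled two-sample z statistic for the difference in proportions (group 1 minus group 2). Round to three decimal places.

p̂₁ = 193/229 = 0.84279, p̂₂ = 477/551 = 0.86570.
Pooled p̂ = (193+477)/(229+551) = 670/780 = 0.85897.
SE = √(0.121137 × 0.00618169) = 0.02736.
z = (0.84279 − 0.86570)/0.02736 = -0.02291/0.02736 = -0.837.
p-value = P(Z > -0.837) ≈ 0.7987. With α = 0.025, fail to reject H₀.

z = -0.837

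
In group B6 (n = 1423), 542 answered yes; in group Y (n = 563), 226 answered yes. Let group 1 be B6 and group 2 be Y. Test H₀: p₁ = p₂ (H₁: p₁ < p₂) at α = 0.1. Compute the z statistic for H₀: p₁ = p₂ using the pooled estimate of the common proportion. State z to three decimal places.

p̂₁ = 542/1423 ≈ 0.38089, p̂₂ = 226/563 ≈ 0.40142.
Pooled p̂ = (542+226)/(1423+563) = 768/1986 = 0.38671.
SE = √(p̂(1−p̂)(1/n₁+1/n₂)) = √(0.38671·0.61329·0.00247894) = √(0.000587917) = 0.02425.
z = (0.38089 − 0.40142)/0.02425 = -0.02053/0.02425 = -0.847.
p-value = P(Z < -0.847) ≈ 0.1985; since p > α = 0.1, fail to reject H₀.

z = -0.847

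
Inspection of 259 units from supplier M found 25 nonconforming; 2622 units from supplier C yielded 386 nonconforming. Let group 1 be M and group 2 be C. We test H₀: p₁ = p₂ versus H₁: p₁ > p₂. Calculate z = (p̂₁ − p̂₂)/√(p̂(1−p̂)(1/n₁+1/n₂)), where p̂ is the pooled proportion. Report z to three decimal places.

p̂₁ = 25/259 ≈ 0.09653, p̂₂ = 386/2622 ≈ 0.14722.
Pooled p̂ = (25+386)/(259+2622) = 411/2881 = 0.14266.
SE = √(0.122307 × 0.00424239) = 0.02278.
z = (0.09653 − 0.14722)/0.02278 = -0.05069/0.02278 = -2.225.
p-value = P(Z > -2.225) ≈ 0.9870.

z = -2.225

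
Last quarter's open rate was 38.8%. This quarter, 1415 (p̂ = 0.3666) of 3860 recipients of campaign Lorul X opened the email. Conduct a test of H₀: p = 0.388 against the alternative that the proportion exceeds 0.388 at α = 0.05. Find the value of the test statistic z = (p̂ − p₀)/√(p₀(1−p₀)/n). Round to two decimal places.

z = -2.73

p̂ = 1415/3860 = 0.36658.
Standard error under H₀: √(0.388×0.612/3860) = 0.00784.
z = (0.36658 − 0.388)/0.00784 = -0.02142/0.00784 = -2.73.
p-value = P(Z > -2.731) ≈ 0.9968; since p > α = 0.05, fail to reject H₀.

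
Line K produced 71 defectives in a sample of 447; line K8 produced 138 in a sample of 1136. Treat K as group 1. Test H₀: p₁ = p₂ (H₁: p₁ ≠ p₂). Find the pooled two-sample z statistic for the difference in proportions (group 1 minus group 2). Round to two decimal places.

z = 1.98

p̂₁ = 71/447 = 0.15884, p̂₂ = 138/1136 = 0.12148.
Pooled p̂ = (71+138)/(447+1136) = 209/1583 = 0.13203.
SE = √(p̂(1−p̂)(1/n₁+1/n₂)) = √(0.13203·0.86797·0.00311742) = √(0.000357245) = 0.01890.
z = (0.15884 − 0.12148)/0.01890 = 0.03736/0.01890 = 1.98.
p-value = 2·P(Z > 1.977) ≈ 0.0481.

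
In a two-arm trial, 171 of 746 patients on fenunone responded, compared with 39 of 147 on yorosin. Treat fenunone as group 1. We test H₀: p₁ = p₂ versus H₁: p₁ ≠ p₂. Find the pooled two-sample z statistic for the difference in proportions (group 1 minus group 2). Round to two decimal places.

p̂₁ = 171/746 = 0.2292, p̂₂ = 39/147 = 0.2653.
Pooled p̂ = (171+39)/(746+147) = 210/893 = 0.2352.
SE = √(p̂(1−p̂)(1/n₁+1/n₂)) = √(0.2352·0.7648·0.0081432) = √(0.00146465) = 0.0383.
z = (0.2292 − 0.2653)/0.0383 = -0.0361/0.0383 = -0.94.

z = -0.94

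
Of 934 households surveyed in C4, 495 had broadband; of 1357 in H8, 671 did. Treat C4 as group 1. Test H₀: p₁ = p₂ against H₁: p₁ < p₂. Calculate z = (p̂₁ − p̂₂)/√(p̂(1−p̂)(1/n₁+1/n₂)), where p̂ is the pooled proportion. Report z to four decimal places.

z = 1.6705

p̂₁ = 495/934 = 0.5299786, p̂₂ = 671/1357 = 0.4944731.
Pooled p̂ = (495+671)/(934+1357) = 1166/2291 = 0.5089481.
SE = √(0.24992 × 0.00180758) = 0.0212544.
z = (0.5299786 − 0.4944731)/0.0212544 = 0.0355055/0.0212544 = 1.6705.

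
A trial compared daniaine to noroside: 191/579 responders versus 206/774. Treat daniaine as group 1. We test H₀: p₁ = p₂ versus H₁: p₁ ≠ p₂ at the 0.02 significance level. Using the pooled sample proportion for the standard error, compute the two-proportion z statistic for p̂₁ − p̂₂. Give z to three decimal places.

p̂₁ = 191/579 = 0.32988, p̂₂ = 206/774 = 0.26615.
Pooled p̂ = (191+206)/(579+774) = 397/1353 = 0.29342.
SE = √(p̂(1−p̂)(1/n₁+1/n₂)) = √(0.29342·0.70658·0.00301911) = √(0.000625938) = 0.02502.
z = (0.32988 − 0.26615)/0.02502 = 0.06373/0.02502 = 2.547.
p-value = 2·P(Z > 2.547) ≈ 0.0109; since p < α = 0.02, reject H₀.

z = 2.547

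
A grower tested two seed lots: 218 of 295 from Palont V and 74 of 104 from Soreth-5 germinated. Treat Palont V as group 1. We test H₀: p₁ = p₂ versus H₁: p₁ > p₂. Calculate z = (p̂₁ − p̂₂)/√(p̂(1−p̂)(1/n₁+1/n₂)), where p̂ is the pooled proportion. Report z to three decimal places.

z = 0.543

p̂₁ = 218/295 ≈ 0.73898, p̂₂ = 74/104 ≈ 0.71154.
Pooled p̂ = (218+74)/(295+104) = 292/399 = 0.73183.
SE = √(p̂(1−p̂)(1/n₁+1/n₂)) = √(0.73183·0.26817·0.0130052) = √(0.00255234) = 0.05052.
z = (0.73898 − 0.71154)/0.05052 = 0.02744/0.05052 = 0.543.
p-value = P(Z > 0.543) ≈ 0.2935.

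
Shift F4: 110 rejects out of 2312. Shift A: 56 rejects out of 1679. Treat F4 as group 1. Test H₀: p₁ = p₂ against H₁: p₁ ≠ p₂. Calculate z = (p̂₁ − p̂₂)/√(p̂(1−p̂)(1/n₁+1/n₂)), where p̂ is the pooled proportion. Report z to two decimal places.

p̂₁ = 110/2312 ≈ 0.0476, p̂₂ = 56/1679 ≈ 0.0334.
Pooled p̂ = (110+56)/(2312+1679) = 166/3991 = 0.0416.
SE = √(0.0398636 × 0.00102812) = 0.0064.
z = (0.0476 − 0.0334)/0.0064 = 0.0142/0.0064 = 2.22.

z = 2.22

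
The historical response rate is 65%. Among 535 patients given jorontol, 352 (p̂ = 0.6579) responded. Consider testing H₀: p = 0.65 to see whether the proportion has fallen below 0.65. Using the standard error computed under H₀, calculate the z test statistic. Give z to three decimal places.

p̂ = 352/535 = 0.65794.
SE = √(p₀(1−p₀)/n) = √(0.2275/535) = 0.02062.
z = (0.65794 − 0.65)/0.02062 = 0.00794/0.02062 = 0.385.
p-value = P(Z < 0.385) ≈ 0.6500.

z = 0.385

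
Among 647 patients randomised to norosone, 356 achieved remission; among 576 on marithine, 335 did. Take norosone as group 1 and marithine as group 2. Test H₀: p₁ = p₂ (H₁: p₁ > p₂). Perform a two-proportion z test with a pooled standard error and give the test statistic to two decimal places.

z = -1.10

p̂₁ = 356/647 ≈ 0.55023, p̂₂ = 335/576 ≈ 0.58160.
Pooled p̂ = (356+335)/(647+576) = 691/1223 = 0.56500.
SE = √(0.245774 × 0.00328171) = 0.02840.
z = (0.55023 − 0.58160)/0.02840 = -0.03137/0.02840 = -1.10.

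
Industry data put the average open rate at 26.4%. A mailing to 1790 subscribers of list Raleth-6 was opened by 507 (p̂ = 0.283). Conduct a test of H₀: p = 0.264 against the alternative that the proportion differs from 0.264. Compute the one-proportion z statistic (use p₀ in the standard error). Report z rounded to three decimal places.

z = 1.847

p̂ = 507/1790 ≈ 0.283240.
SE = √(p₀(1−p₀)/n) = √(0.1943/1790) = 0.010419.
z = (0.283240 − 0.264)/0.010419 = 0.019240/0.010419 = 1.847.
p-value = 2·P(Z > 1.847) ≈ 0.0648.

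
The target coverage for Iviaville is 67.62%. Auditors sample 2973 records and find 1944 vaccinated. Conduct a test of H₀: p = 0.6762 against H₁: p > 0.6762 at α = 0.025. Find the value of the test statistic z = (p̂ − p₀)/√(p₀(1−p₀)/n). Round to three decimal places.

z = -2.600

p̂ = 1944/2973 = 0.653885.
SE = √(p₀(1−p₀)/n) = √(0.21895/2973) = 0.008582.
z = (0.653885 − 0.6762)/0.008582 = -0.022315/0.008582 = -2.600.
p-value = P(Z > -2.600) ≈ 0.9953. With α = 0.025, fail to reject H₀.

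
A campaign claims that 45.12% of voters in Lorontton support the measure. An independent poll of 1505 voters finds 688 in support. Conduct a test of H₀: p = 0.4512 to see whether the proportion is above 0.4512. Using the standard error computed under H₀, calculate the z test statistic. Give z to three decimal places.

z = 0.463

p̂ = 688/1505 = 0.45714.
Standard error under H₀: √(0.4512×0.5488/1505) = 0.01283.
z = (0.45714 − 0.4512)/0.01283 = 0.00594/0.01283 = 0.463.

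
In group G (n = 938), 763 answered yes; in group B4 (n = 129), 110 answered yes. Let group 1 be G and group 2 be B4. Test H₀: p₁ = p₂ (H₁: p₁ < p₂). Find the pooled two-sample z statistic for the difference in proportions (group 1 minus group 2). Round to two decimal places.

z = -1.08

p̂₁ = 763/938 ≈ 0.81343, p̂₂ = 110/129 ≈ 0.85271.
Pooled p̂ = (763+110)/(938+129) = 873/1067 = 0.81818.
SE = √(p̂(1−p̂)(1/n₁+1/n₂)) = √(0.81818·0.18182·0.00881804) = √(0.00131177) = 0.03622.
z = (0.81343 − 0.85271)/0.03622 = -0.03928/0.03622 = -1.08.
p-value = P(Z < -1.085) ≈ 0.1391.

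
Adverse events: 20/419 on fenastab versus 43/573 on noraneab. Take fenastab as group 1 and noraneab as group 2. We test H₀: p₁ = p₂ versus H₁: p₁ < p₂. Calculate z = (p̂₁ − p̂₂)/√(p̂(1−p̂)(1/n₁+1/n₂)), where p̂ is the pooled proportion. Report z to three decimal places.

p̂₁ = 20/419 ≈ 0.04773, p̂₂ = 43/573 ≈ 0.07504.
Pooled p̂ = (20+43)/(419+573) = 63/992 = 0.06351.
SE = √(p̂(1−p̂)(1/n₁+1/n₂)) = √(0.06351·0.93649·0.00413184) = √(0.00024574) = 0.01568.
z = (0.04773 − 0.07504)/0.01568 = -0.02731/0.01568 = -1.742.

z = -1.742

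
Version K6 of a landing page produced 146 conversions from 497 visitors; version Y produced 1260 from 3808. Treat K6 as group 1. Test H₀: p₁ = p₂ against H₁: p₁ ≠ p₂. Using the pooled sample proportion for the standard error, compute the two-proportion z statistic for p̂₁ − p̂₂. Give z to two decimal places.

z = -1.66

p̂₁ = 146/497 = 0.2938, p̂₂ = 1260/3808 = 0.3309.
Pooled p̂ = (146+1260)/(497+3808) = 1406/4305 = 0.3266.
SE = √(0.219931 × 0.00227468) = 0.0224.
z = (0.2938 − 0.3309)/0.0224 = -0.0371/0.0224 = -1.66.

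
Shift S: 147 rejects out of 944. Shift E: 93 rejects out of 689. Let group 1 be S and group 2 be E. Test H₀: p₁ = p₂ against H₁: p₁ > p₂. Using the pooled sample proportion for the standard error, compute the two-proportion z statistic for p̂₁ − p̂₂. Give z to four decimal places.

z = 1.1691

p̂₁ = 147/944 ≈ 0.155720, p̂₂ = 93/689 ≈ 0.134978.
Pooled p̂ = (147+93)/(944+689) = 240/1633 = 0.146969.
SE = √(0.125369 × 0.0025107) = 0.017742.
z = (0.155720 − 0.134978)/0.017742 = 0.020742/0.017742 = 1.1691.
p-value = P(Z > 1.169) ≈ 0.1212.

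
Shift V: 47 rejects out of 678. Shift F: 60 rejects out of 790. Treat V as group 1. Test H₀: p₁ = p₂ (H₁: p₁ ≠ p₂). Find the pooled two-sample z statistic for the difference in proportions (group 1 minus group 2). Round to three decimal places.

p̂₁ = 47/678 = 0.06932, p̂₂ = 60/790 = 0.07595.
Pooled p̂ = (47+60)/(678+790) = 107/1468 = 0.07289.
SE = √(p̂(1−p̂)(1/n₁+1/n₂)) = √(0.07289·0.92711·0.00274075) = √(0.000185208) = 0.01361.
z = (0.06932 − 0.07595)/0.01361 = -0.00663/0.01361 = -0.487.

z = -0.487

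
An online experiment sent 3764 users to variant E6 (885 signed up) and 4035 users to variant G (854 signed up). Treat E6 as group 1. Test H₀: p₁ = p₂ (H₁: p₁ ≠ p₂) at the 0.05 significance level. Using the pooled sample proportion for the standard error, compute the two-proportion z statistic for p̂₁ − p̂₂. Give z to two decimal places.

z = 2.49

p̂₁ = 885/3764 = 0.23512, p̂₂ = 854/4035 = 0.21165.
Pooled p̂ = (885+854)/(3764+4035) = 1739/7799 = 0.22298.
SE = √(0.173258 × 0.000513506) = 0.00943.
z = (0.23512 − 0.21165)/0.00943 = 0.02347/0.00943 = 2.49.
p-value = 2·P(Z > 2.489) ≈ 0.0128. With α = 0.05, reject H₀.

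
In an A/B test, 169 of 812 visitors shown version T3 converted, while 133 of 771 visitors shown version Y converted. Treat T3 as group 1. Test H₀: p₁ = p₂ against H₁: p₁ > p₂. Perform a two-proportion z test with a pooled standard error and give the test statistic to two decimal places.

z = 1.80

p̂₁ = 169/812 ≈ 0.2081, p̂₂ = 133/771 ≈ 0.1725.
Pooled p̂ = (169+133)/(812+771) = 302/1583 = 0.1908.
SE = √(p̂(1−p̂)(1/n₁+1/n₂)) = √(0.1908·0.8092·0.00252854) = √(0.000390359) = 0.0198.
z = (0.2081 − 0.1725)/0.0198 = 0.0356/0.0198 = 1.80.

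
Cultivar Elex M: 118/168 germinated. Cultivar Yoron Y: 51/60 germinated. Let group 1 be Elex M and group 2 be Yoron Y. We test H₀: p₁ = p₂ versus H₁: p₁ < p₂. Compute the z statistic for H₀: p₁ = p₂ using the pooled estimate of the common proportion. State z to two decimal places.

z = -2.24

p̂₁ = 118/168 = 0.7024, p̂₂ = 51/60 = 0.8500.
Pooled p̂ = (118+51)/(168+60) = 169/228 = 0.7412.
SE = √(p̂(1−p̂)(1/n₁+1/n₂)) = √(0.7412·0.2588·0.022619) = √(0.00433854) = 0.0659.
z = (0.7024 − 0.8500)/0.0659 = -0.1476/0.0659 = -2.24.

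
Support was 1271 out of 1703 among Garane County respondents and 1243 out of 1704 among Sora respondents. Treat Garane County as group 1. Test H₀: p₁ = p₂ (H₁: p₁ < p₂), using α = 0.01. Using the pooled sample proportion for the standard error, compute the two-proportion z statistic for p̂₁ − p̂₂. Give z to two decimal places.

z = 1.12

p̂₁ = 1271/1703 ≈ 0.74633, p̂₂ = 1243/1704 ≈ 0.72946.
Pooled p̂ = (1271+1243)/(1703+1704) = 2514/3407 = 0.73789.
SE = √(p̂(1−p̂)(1/n₁+1/n₂)) = √(0.73789·0.26211·0.00117405) = √(0.00022707) = 0.01507.
z = (0.74633 − 0.72946)/0.01507 = 0.01687/0.01507 = 1.12.
p-value = P(Z < 1.120) ≈ 0.8685. With α = 0.01, fail to reject H₀.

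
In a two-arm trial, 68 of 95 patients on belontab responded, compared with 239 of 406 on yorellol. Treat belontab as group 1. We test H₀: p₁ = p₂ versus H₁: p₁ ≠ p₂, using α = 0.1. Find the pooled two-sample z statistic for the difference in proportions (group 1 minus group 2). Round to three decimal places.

p̂₁ = 68/95 ≈ 0.71579, p̂₂ = 239/406 ≈ 0.58867.
Pooled p̂ = (68+239)/(95+406) = 307/501 = 0.61277.
SE = √(0.237282 × 0.0129894) = 0.05552.
z = (0.71579 − 0.58867)/0.05552 = 0.12712/0.05552 = 2.290.
Two-sided p-value ≈ 2·Φ(−2.290) = 0.0220. With α = 0.1, reject H₀.

z = 2.290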